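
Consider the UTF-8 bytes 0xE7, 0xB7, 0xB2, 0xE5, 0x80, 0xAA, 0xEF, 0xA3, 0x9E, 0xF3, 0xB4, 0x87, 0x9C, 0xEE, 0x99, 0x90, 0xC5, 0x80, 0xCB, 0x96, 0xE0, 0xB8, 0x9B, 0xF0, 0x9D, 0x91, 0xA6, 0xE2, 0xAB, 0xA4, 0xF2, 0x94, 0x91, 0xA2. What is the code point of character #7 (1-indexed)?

U+02D6

Offset 0: leading byte 0xE7 = 11100111 → 3-byte char #1 = E7 B7 B2.
Offset 3: leading byte 0xE5 = 11100101 → 3-byte char #2 = E5 80 AA.
Offset 6: leading byte 0xEF = 11101111 → 3-byte char #3 = EF A3 9E.
Offset 9: leading byte 0xF3 = 11110011 → 4-byte char #4 = F3 B4 87 9C.
Offset 13: leading byte 0xEE = 11101110 → 3-byte char #5 = EE 99 90.
Offset 16: leading byte 0xC5 = 11000101 → 2-byte char #6 = C5 80.
Offset 18: leading byte 0xCB = 11001011 → 2-byte char #7 = CB 96.
Leading byte 0xCB = 11001011 matches 110xxxxx → 2-byte sequence.
Byte 1: 0xCB = 11001011, payload 01011 (5 bits).
Byte 2: 0x96 = 10010110 (10xxxxxx ✓), payload 010110.
Concatenate: 01011010110 = 0x2D6 (11 bits → U+02D6).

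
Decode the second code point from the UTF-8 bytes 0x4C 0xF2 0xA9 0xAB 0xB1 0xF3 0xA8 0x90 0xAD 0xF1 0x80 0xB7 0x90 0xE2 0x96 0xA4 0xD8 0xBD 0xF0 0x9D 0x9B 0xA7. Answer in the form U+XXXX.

Offset 0: leading byte 0x4C = 01001100 → 1-byte char #1 = 4C.
Offset 1: leading byte 0xF2 = 11110010 → 4-byte char #2 = F2 A9 AB B1.
Leading byte 0xF2 = 11110010 matches 11110xxx → 4-byte sequence.
Byte 1: 0xF2 = 11110010, payload 010 (3 bits).
Byte 2: 0xA9 = 10101001 (10xxxxxx ✓), payload 101001.
Byte 3: 0xAB = 10101011 (10xxxxxx ✓), payload 101011.
Byte 4: 0xB1 = 10110001 (10xxxxxx ✓), payload 110001.
Concatenate: 010101001101011110001 = 0xA9AF1 (21 bits → U+A9AF1).

U+A9AF1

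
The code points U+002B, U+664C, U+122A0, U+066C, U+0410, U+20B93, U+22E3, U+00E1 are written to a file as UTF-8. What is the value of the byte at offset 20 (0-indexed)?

0xA1

U+002B → 1-byte form 2B at offsets 0–0.
U+664C → 3-byte form E6 99 8C at offsets 1–3.
U+122A0 → 4-byte form F0 92 8A A0 at offsets 4–7.
U+066C → 2-byte form D9 AC at offsets 8–9.
U+0410 → 2-byte form D0 90 at offsets 10–11.
U+20B93 → 4-byte form F0 A0 AE 93 at offsets 12–15.
U+22E3 → 3-byte form E2 8B A3 at offsets 16–18.
U+00E1 → 2-byte form C3 A1 at offsets 19–20.
Offset 20 falls in char 8's range; it's byte 2 of C3 A1 = 0xA1.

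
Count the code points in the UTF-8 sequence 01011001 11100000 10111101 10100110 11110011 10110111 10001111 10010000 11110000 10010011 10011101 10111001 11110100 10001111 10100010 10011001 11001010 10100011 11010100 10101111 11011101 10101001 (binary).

8

Byte at offset 0: 0x59 = 01011001 → 1-byte char (#1). Advance 1.
Byte at offset 1: 0xE0 = 11100000 → 3-byte char (#2). Advance 3.
Byte at offset 4: 0xF3 = 11110011 → 4-byte char (#3). Advance 4.
Byte at offset 8: 0xF0 = 11110000 → 4-byte char (#4). Advance 4.
Byte at offset 12: 0xF4 = 11110100 → 4-byte char (#5). Advance 4.
Byte at offset 16: 0xCA = 11001010 → 2-byte char (#6). Advance 2.
Byte at offset 18: 0xD4 = 11010100 → 2-byte char (#7). Advance 2.
Byte at offset 20: 0xDD = 11011101 → 2-byte char (#8). Advance 2.
Reached end at offset 22 after 8 code points.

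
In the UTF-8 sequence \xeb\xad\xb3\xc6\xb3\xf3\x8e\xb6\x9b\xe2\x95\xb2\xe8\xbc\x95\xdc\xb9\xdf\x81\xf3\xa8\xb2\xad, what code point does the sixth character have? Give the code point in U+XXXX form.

Offset 0: leading byte 0xEB = 11101011 → 3-byte char #1 = EB AD B3.
Offset 3: leading byte 0xC6 = 11000110 → 2-byte char #2 = C6 B3.
Offset 5: leading byte 0xF3 = 11110011 → 4-byte char #3 = F3 8E B6 9B.
Offset 9: leading byte 0xE2 = 11100010 → 3-byte char #4 = E2 95 B2.
Offset 12: leading byte 0xE8 = 11101000 → 3-byte char #5 = E8 BC 95.
Offset 15: leading byte 0xDC = 11011100 → 2-byte char #6 = DC B9.
Leading byte 0xDC = 11011100 matches 110xxxxx → 2-byte sequence.
Byte 1: 0xDC = 11011100, payload 11100 (5 bits).
Byte 2: 0xB9 = 10111001 (10xxxxxx ✓), payload 111001.
Concatenate: 11100111001 = 0x739 (11 bits → U+0739).

U+0739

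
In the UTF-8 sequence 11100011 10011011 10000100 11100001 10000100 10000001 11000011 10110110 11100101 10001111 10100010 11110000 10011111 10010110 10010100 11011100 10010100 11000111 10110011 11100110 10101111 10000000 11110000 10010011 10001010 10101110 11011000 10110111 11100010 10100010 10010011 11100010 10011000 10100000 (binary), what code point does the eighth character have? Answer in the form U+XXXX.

Offset 0: leading byte 0xE3 = 11100011 → 3-byte char #1 = E3 9B 84.
Offset 3: leading byte 0xE1 = 11100001 → 3-byte char #2 = E1 84 81.
Offset 6: leading byte 0xC3 = 11000011 → 2-byte char #3 = C3 B6.
Offset 8: leading byte 0xE5 = 11100101 → 3-byte char #4 = E5 8F A2.
Offset 11: leading byte 0xF0 = 11110000 → 4-byte char #5 = F0 9F 96 94.
Offset 15: leading byte 0xDC = 11011100 → 2-byte char #6 = DC 94.
Offset 17: leading byte 0xC7 = 11000111 → 2-byte char #7 = C7 B3.
Offset 19: leading byte 0xE6 = 11100110 → 3-byte char #8 = E6 AF 80.
Leading byte 0xE6 = 11100110 matches 1110xxxx → 3-byte sequence.
Byte 1: 0xE6 = 11100110, payload 0110 (4 bits).
Byte 2: 0xAF = 10101111 (10xxxxxx ✓), payload 101111.
Byte 3: 0x80 = 10000000 (10xxxxxx ✓), payload 000000.
Concatenate: 0110101111000000 = 0x6BC0 (16 bits → U+6BC0).

U+6BC0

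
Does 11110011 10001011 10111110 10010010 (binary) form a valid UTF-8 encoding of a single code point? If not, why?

valid

Leading byte 0xF3 = 11110011 → 4-byte form.
Continuation bytes 0x8B=10001011, 0xBE=10111110, 0x92=10010010 all match 10xxxxxx.
Decoded value 0xCBF92 is ≥ 0x10000 (shortest form) and not a surrogate.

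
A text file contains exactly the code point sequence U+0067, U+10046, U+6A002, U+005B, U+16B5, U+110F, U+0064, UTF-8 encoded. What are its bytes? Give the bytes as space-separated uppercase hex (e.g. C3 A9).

67 F0 90 81 86 F1 AA 80 82 5B E1 9A B5 E1 84 8F 64

U+0067: 1-byte form → 67.
U+10046: 4-byte form → F0 90 81 86.
U+6A002: 4-byte form → F1 AA 80 82.
U+005B: 1-byte form → 5B.
U+16B5: 3-byte form → E1 9A B5.
U+110F: 3-byte form → E1 84 8F.
U+0064: 1-byte form → 64.
Concatenated (17 bytes): 67 F0 90 81 86 F1 AA 80 82 5B E1 9A B5 E1 84 8F 64.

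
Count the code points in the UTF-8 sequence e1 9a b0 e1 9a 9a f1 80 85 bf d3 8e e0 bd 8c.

Byte at offset 0: 0xE1 = 11100001 → 3-byte char (#1). Advance 3.
Byte at offset 3: 0xE1 = 11100001 → 3-byte char (#2). Advance 3.
Byte at offset 6: 0xF1 = 11110001 → 4-byte char (#3). Advance 4.
Byte at offset 10: 0xD3 = 11010011 → 2-byte char (#4). Advance 2.
Byte at offset 12: 0xE0 = 11100000 → 3-byte char (#5). Advance 3.
Reached end at offset 15 after 5 code points.

5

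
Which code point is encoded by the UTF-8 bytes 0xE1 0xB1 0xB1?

U+1C71

Leading byte 0xE1 = 11100001 matches 1110xxxx → 3-byte sequence.
Byte 1: 0xE1 = 11100001, payload 0001 (4 bits).
Byte 2: 0xB1 = 10110001 (10xxxxxx ✓), payload 110001.
Byte 3: 0xB1 = 10110001 (10xxxxxx ✓), payload 110001.
Concatenate: 0001110001110001 = 0x1C71 (16 bits → U+1C71).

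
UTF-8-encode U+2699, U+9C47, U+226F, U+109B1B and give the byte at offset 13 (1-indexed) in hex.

0x9B

1-indexed offset 13 is 0-indexed offset 12.
U+2699 → 3-byte form E2 9A 99 at offsets 0–2.
U+9C47 → 3-byte form E9 B1 87 at offsets 3–5.
U+226F → 3-byte form E2 89 AF at offsets 6–8.
U+109B1B → 4-byte form F4 89 AC 9B at offsets 9–12.
Offset 12 falls in char 4's range; it's byte 4 of F4 89 AC 9B = 0x9B.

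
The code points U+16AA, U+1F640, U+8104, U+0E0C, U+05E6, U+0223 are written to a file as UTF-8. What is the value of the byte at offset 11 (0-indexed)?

U+16AA → 3-byte form E1 9A AA at offsets 0–2.
U+1F640 → 4-byte form F0 9F 99 80 at offsets 3–6.
U+8104 → 3-byte form E8 84 84 at offsets 7–9.
U+0E0C → 3-byte form E0 B8 8C at offsets 10–12.
Offset 11 falls in char 4's range; it's byte 2 of E0 B8 8C = 0xB8.

0xB8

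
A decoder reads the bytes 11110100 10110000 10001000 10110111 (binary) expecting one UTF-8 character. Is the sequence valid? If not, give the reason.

Leading byte 0xF4 = 11110100 → 4-byte form.
Payload = 0x130237, which exceeds U+10FFFF, the maximum Unicode code point. (Leading bytes F5–FF, or F4 followed by ≥ 0x90, are invalid.)

invalid (encodes a value above U+10FFFF)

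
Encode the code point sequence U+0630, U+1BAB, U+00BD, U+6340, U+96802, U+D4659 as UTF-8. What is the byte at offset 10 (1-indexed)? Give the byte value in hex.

0x80

1-indexed offset 10 is 0-indexed offset 9.
U+0630 → 2-byte form D8 B0 at offsets 0–1.
U+1BAB → 3-byte form E1 AE AB at offsets 2–4.
U+00BD → 2-byte form C2 BD at offsets 5–6.
U+6340 → 3-byte form E6 8D 80 at offsets 7–9.
Offset 9 falls in char 4's range; it's byte 3 of E6 8D 80 = 0x80.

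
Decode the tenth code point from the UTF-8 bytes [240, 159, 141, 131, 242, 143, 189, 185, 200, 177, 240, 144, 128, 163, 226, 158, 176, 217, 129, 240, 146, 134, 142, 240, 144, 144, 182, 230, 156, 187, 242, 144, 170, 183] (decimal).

U+90AB7

Offset 0: leading byte 0xF0 = 11110000 → 4-byte char #1 = F0 9F 8D 83.
Offset 4: leading byte 0xF2 = 11110010 → 4-byte char #2 = F2 8F BD B9.
Offset 8: leading byte 0xC8 = 11001000 → 2-byte char #3 = C8 B1.
Offset 10: leading byte 0xF0 = 11110000 → 4-byte char #4 = F0 90 80 A3.
Offset 14: leading byte 0xE2 = 11100010 → 3-byte char #5 = E2 9E B0.
Offset 17: leading byte 0xD9 = 11011001 → 2-byte char #6 = D9 81.
Offset 19: leading byte 0xF0 = 11110000 → 4-byte char #7 = F0 92 86 8E.
Offset 23: leading byte 0xF0 = 11110000 → 4-byte char #8 = F0 90 90 B6.
Offset 27: leading byte 0xE6 = 11100110 → 3-byte char #9 = E6 9C BB.
Offset 30: leading byte 0xF2 = 11110010 → 4-byte char #10 = F2 90 AA B7.
Leading byte 0xF2 = 11110010 matches 11110xxx → 4-byte sequence.
Byte 1: 0xF2 = 11110010, payload 010 (3 bits).
Byte 2: 0x90 = 10010000 (10xxxxxx ✓), payload 010000.
Byte 3: 0xAA = 10101010 (10xxxxxx ✓), payload 101010.
Byte 4: 0xB7 = 10110111 (10xxxxxx ✓), payload 110111.
Concatenate: 010010000101010110111 = 0x90AB7 (21 bits → U+90AB7).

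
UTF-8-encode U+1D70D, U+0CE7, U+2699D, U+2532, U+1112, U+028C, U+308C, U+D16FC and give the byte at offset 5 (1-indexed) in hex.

0xE0

1-indexed offset 5 is 0-indexed offset 4.
U+1D70D → 4-byte form F0 9D 9C 8D at offsets 0–3.
U+0CE7 → 3-byte form E0 B3 A7 at offsets 4–6.
Offset 4 falls in char 2's range; it's byte 1 of E0 B3 A7 = 0xE0.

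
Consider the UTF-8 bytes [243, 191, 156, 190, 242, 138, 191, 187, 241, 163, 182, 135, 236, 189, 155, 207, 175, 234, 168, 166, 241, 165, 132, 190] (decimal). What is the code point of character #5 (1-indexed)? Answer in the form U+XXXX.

Offset 0: leading byte 0xF3 = 11110011 → 4-byte char #1 = F3 BF 9C BE.
Offset 4: leading byte 0xF2 = 11110010 → 4-byte char #2 = F2 8A BF BB.
Offset 8: leading byte 0xF1 = 11110001 → 4-byte char #3 = F1 A3 B6 87.
Offset 12: leading byte 0xEC = 11101100 → 3-byte char #4 = EC BD 9B.
Offset 15: leading byte 0xCF = 11001111 → 2-byte char #5 = CF AF.
Leading byte 0xCF = 11001111 matches 110xxxxx → 2-byte sequence.
Byte 1: 0xCF = 11001111, payload 01111 (5 bits).
Byte 2: 0xAF = 10101111 (10xxxxxx ✓), payload 101111.
Concatenate: 01111101111 = 0x3EF (11 bits → U+03EF).

U+03EF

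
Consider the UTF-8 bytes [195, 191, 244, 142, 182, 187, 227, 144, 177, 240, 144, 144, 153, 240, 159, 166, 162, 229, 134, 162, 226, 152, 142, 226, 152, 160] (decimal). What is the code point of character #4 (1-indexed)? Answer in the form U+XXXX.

U+10419

Offset 0: leading byte 0xC3 = 11000011 → 2-byte char #1 = C3 BF.
Offset 2: leading byte 0xF4 = 11110100 → 4-byte char #2 = F4 8E B6 BB.
Offset 6: leading byte 0xE3 = 11100011 → 3-byte char #3 = E3 90 B1.
Offset 9: leading byte 0xF0 = 11110000 → 4-byte char #4 = F0 90 90 99.
Leading byte 0xF0 = 11110000 matches 11110xxx → 4-byte sequence.
Byte 1: 0xF0 = 11110000, payload 000 (3 bits).
Byte 2: 0x90 = 10010000 (10xxxxxx ✓), payload 010000.
Byte 3: 0x90 = 10010000 (10xxxxxx ✓), payload 010000.
Byte 4: 0x99 = 10011001 (10xxxxxx ✓), payload 011001.
Concatenate: 000010000010000011001 = 0x10419 (21 bits → U+10419).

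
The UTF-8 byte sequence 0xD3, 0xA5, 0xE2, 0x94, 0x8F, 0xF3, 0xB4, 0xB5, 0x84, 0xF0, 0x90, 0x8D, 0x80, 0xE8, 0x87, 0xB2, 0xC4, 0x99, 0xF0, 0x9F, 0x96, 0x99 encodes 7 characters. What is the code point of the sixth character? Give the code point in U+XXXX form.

Offset 0: leading byte 0xD3 = 11010011 → 2-byte char #1 = D3 A5.
Offset 2: leading byte 0xE2 = 11100010 → 3-byte char #2 = E2 94 8F.
Offset 5: leading byte 0xF3 = 11110011 → 4-byte char #3 = F3 B4 B5 84.
Offset 9: leading byte 0xF0 = 11110000 → 4-byte char #4 = F0 90 8D 80.
Offset 13: leading byte 0xE8 = 11101000 → 3-byte char #5 = E8 87 B2.
Offset 16: leading byte 0xC4 = 11000100 → 2-byte char #6 = C4 99.
Leading byte 0xC4 = 11000100 matches 110xxxxx → 2-byte sequence.
Byte 1: 0xC4 = 11000100, payload 00100 (5 bits).
Byte 2: 0x99 = 10011001 (10xxxxxx ✓), payload 011001.
Concatenate: 00100011001 = 0x119 (11 bits → U+0119).

U+0119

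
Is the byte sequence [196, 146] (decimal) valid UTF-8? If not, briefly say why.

Leading byte 0xC4 = 11000100 → 2-byte form.
Continuation bytes 0x92=10010010 all match 10xxxxxx.
Decoded value 0x112 is ≥ 0x80 (shortest form) and not a surrogate.

valid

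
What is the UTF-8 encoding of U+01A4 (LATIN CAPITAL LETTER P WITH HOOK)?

C6 A4

U+01A4 = 0x1A4 = 420 decimal. In range U+0080–U+07FF → 2-byte form: 110xxxxx 10xxxxxx.
Binary (11 bits): 00110100100.
Split 5+6: 00110 | 100100.
Byte 1: 11000110 = 0xC6.
Byte 2: 10100100 = 0xA4.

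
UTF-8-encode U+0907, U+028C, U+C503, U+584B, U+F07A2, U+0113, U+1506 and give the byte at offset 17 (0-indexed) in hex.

U+0907 → 3-byte form E0 A4 87 at offsets 0–2.
U+028C → 2-byte form CA 8C at offsets 3–4.
U+C503 → 3-byte form EC 94 83 at offsets 5–7.
U+584B → 3-byte form E5 A1 8B at offsets 8–10.
U+F07A2 → 4-byte form F3 B0 9E A2 at offsets 11–14.
U+0113 → 2-byte form C4 93 at offsets 15–16.
U+1506 → 3-byte form E1 94 86 at offsets 17–19.
Offset 17 falls in char 7's range; it's byte 1 of E1 94 86 = 0xE1.

0xE1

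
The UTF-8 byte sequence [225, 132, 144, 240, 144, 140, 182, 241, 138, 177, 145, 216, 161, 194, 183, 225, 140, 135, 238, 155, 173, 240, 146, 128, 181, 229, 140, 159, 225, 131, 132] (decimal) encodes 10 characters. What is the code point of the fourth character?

Offset 0: leading byte 0xE1 = 11100001 → 3-byte char #1 = E1 84 90.
Offset 3: leading byte 0xF0 = 11110000 → 4-byte char #2 = F0 90 8C B6.
Offset 7: leading byte 0xF1 = 11110001 → 4-byte char #3 = F1 8A B1 91.
Offset 11: leading byte 0xD8 = 11011000 → 2-byte char #4 = D8 A1.
Leading byte 0xD8 = 11011000 matches 110xxxxx → 2-byte sequence.
Byte 1: 0xD8 = 11011000, payload 11000 (5 bits).
Byte 2: 0xA1 = 10100001 (10xxxxxx ✓), payload 100001.
Concatenate: 11000100001 = 0x621 (11 bits → U+0621).

U+0621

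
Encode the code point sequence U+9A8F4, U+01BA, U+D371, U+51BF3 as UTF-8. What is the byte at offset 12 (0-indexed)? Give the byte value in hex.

U+9A8F4 → 4-byte form F2 9A A3 B4 at offsets 0–3.
U+01BA → 2-byte form C6 BA at offsets 4–5.
U+D371 → 3-byte form ED 8D B1 at offsets 6–8.
U+51BF3 → 4-byte form F1 91 AF B3 at offsets 9–12.
Offset 12 falls in char 4's range; it's byte 4 of F1 91 AF B3 = 0xB3.

0xB3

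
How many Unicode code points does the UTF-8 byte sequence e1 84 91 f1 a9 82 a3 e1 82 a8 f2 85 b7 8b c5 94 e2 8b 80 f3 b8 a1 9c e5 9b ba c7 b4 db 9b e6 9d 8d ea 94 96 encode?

Byte at offset 0: 0xE1 = 11100001 → 3-byte char (#1). Advance 3.
Byte at offset 3: 0xF1 = 11110001 → 4-byte char (#2). Advance 4.
Byte at offset 7: 0xE1 = 11100001 → 3-byte char (#3). Advance 3.
Byte at offset 10: 0xF2 = 11110010 → 4-byte char (#4). Advance 4.
Byte at offset 14: 0xC5 = 11000101 → 2-byte char (#5). Advance 2.
Byte at offset 16: 0xE2 = 11100010 → 3-byte char (#6). Advance 3.
Byte at offset 19: 0xF3 = 11110011 → 4-byte char (#7). Advance 4.
Byte at offset 23: 0xE5 = 11100101 → 3-byte char (#8). Advance 3.
Byte at offset 26: 0xC7 = 11000111 → 2-byte char (#9). Advance 2.
Byte at offset 28: 0xDB = 11011011 → 2-byte char (#10). Advance 2.
Byte at offset 30: 0xE6 = 11100110 → 3-byte char (#11). Advance 3.
Byte at offset 33: 0xEA = 11101010 → 3-byte char (#12). Advance 3.
Reached end at offset 36 after 12 code points.

12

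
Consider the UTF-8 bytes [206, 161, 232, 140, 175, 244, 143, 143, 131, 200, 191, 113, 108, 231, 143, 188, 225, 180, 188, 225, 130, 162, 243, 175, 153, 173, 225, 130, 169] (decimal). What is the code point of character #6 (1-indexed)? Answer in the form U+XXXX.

U+006C

Offset 0: leading byte 0xCE = 11001110 → 2-byte char #1 = CE A1.
Offset 2: leading byte 0xE8 = 11101000 → 3-byte char #2 = E8 8C AF.
Offset 5: leading byte 0xF4 = 11110100 → 4-byte char #3 = F4 8F 8F 83.
Offset 9: leading byte 0xC8 = 11001000 → 2-byte char #4 = C8 BF.
Offset 11: leading byte 0x71 = 01110001 → 1-byte char #5 = 71.
Offset 12: leading byte 0x6C = 01101100 → 1-byte char #6 = 6C.
Leading byte 0x6C = 01101100 matches 0xxxxxxx → 1-byte sequence.
Byte 1: 0x6C = 01101100, payload 1101100 (7 bits).
Concatenate: 1101100 = 0x6C (7 bits → U+006C).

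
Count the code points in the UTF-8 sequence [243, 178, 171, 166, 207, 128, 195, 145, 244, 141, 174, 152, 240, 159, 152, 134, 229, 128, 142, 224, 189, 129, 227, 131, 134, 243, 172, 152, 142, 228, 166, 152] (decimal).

10

Byte at offset 0: 0xF3 = 11110011 → 4-byte char (#1). Advance 4.
Byte at offset 4: 0xCF = 11001111 → 2-byte char (#2). Advance 2.
Byte at offset 6: 0xC3 = 11000011 → 2-byte char (#3). Advance 2.
Byte at offset 8: 0xF4 = 11110100 → 4-byte char (#4). Advance 4.
Byte at offset 12: 0xF0 = 11110000 → 4-byte char (#5). Advance 4.
Byte at offset 16: 0xE5 = 11100101 → 3-byte char (#6). Advance 3.
Byte at offset 19: 0xE0 = 11100000 → 3-byte char (#7). Advance 3.
Byte at offset 22: 0xE3 = 11100011 → 3-byte char (#8). Advance 3.
Byte at offset 25: 0xF3 = 11110011 → 4-byte char (#9). Advance 4.
Byte at offset 29: 0xE4 = 11100100 → 3-byte char (#10). Advance 3.
Reached end at offset 32 after 10 code points.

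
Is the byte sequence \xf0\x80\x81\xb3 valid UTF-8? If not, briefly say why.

Leading byte 0xF0 = 11110000 → 4-byte form.
Continuation bytes all match 10xxxxxx. Payload decodes to 0x73.
But 0x73 < 0x10000, the minimum for a 4-byte sequence — this is an overlong encoding.

invalid (overlong encoding)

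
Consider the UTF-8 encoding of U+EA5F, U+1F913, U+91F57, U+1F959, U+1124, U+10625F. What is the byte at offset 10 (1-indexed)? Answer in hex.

1-indexed offset 10 is 0-indexed offset 9.
U+EA5F → 3-byte form EE A9 9F at offsets 0–2.
U+1F913 → 4-byte form F0 9F A4 93 at offsets 3–6.
U+91F57 → 4-byte form F2 91 BD 97 at offsets 7–10.
Offset 9 falls in char 3's range; it's byte 3 of F2 91 BD 97 = 0xBD.

0xBD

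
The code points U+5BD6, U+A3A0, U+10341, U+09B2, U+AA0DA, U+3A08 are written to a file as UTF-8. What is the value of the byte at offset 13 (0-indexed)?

U+5BD6 → 3-byte form E5 AF 96 at offsets 0–2.
U+A3A0 → 3-byte form EA 8E A0 at offsets 3–5.
U+10341 → 4-byte form F0 90 8D 81 at offsets 6–9.
U+09B2 → 3-byte form E0 A6 B2 at offsets 10–12.
U+AA0DA → 4-byte form F2 AA 83 9A at offsets 13–16.
Offset 13 falls in char 5's range; it's byte 1 of F2 AA 83 9A = 0xF2.

0xF2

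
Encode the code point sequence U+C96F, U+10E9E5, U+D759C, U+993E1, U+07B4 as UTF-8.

U+C96F: 3-byte form → EC A5 AF.
U+10E9E5: 4-byte form → F4 8E A7 A5.
U+D759C: 4-byte form → F3 97 96 9C.
U+993E1: 4-byte form → F2 99 8F A1.
U+07B4: 2-byte form → DE B4.
Concatenated (17 bytes): EC A5 AF F4 8E A7 A5 F3 97 96 9C F2 99 8F A1 DE B4.

EC A5 AF F4 8E A7 A5 F3 97 96 9C F2 99 8F A1 DE B4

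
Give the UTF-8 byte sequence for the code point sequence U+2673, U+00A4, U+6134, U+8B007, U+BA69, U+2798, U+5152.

E2 99 B3 C2 A4 E6 84 B4 F2 8B 80 87 EB A9 A9 E2 9E 98 E5 85 92

U+2673: 3-byte form → E2 99 B3.
U+00A4: 2-byte form → C2 A4.
U+6134: 3-byte form → E6 84 B4.
U+8B007: 4-byte form → F2 8B 80 87.
U+BA69: 3-byte form → EB A9 A9.
U+2798: 3-byte form → E2 9E 98.
U+5152: 3-byte form → E5 85 92.
Concatenated (21 bytes): E2 99 B3 C2 A4 E6 84 B4 F2 8B 80 87 EB A9 A9 E2 9E 98 E5 85 92.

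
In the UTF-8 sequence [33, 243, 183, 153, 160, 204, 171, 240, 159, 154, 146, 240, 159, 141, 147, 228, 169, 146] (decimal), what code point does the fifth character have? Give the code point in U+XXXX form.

U+1F353

Offset 0: leading byte 0x21 = 00100001 → 1-byte char #1 = 21.
Offset 1: leading byte 0xF3 = 11110011 → 4-byte char #2 = F3 B7 99 A0.
Offset 5: leading byte 0xCC = 11001100 → 2-byte char #3 = CC AB.
Offset 7: leading byte 0xF0 = 11110000 → 4-byte char #4 = F0 9F 9A 92.
Offset 11: leading byte 0xF0 = 11110000 → 4-byte char #5 = F0 9F 8D 93.
Leading byte 0xF0 = 11110000 matches 11110xxx → 4-byte sequence.
Byte 1: 0xF0 = 11110000, payload 000 (3 bits).
Byte 2: 0x9F = 10011111 (10xxxxxx ✓), payload 011111.
Byte 3: 0x8D = 10001101 (10xxxxxx ✓), payload 001101.
Byte 4: 0x93 = 10010011 (10xxxxxx ✓), payload 010011.
Concatenate: 000011111001101010011 = 0x1F353 (21 bits → U+1F353).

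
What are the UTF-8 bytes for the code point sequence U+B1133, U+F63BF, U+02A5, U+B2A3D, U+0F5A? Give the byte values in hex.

F2 B1 84 B3 F3 B6 8E BF CA A5 F2 B2 A8 BD E0 BD 9A

U+B1133: 4-byte form → F2 B1 84 B3.
U+F63BF: 4-byte form → F3 B6 8E BF.
U+02A5: 2-byte form → CA A5.
U+B2A3D: 4-byte form → F2 B2 A8 BD.
U+0F5A: 3-byte form → E0 BD 9A.
Concatenated (17 bytes): F2 B1 84 B3 F3 B6 8E BF CA A5 F2 B2 A8 BD E0 BD 9A.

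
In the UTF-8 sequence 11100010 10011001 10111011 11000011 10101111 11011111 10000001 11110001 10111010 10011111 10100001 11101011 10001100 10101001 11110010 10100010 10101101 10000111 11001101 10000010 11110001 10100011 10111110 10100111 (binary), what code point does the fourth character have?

Offset 0: leading byte 0xE2 = 11100010 → 3-byte char #1 = E2 99 BB.
Offset 3: leading byte 0xC3 = 11000011 → 2-byte char #2 = C3 AF.
Offset 5: leading byte 0xDF = 11011111 → 2-byte char #3 = DF 81.
Offset 7: leading byte 0xF1 = 11110001 → 4-byte char #4 = F1 BA 9F A1.
Leading byte 0xF1 = 11110001 matches 11110xxx → 4-byte sequence.
Byte 1: 0xF1 = 11110001, payload 001 (3 bits).
Byte 2: 0xBA = 10111010 (10xxxxxx ✓), payload 111010.
Byte 3: 0x9F = 10011111 (10xxxxxx ✓), payload 011111.
Byte 4: 0xA1 = 10100001 (10xxxxxx ✓), payload 100001.
Concatenate: 001111010011111100001 = 0x7A7E1 (21 bits → U+7A7E1).

U+7A7E1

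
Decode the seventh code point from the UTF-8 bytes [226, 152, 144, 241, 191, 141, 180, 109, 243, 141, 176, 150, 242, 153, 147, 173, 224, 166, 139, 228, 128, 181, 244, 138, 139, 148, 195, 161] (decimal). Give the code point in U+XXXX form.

Offset 0: leading byte 0xE2 = 11100010 → 3-byte char #1 = E2 98 90.
Offset 3: leading byte 0xF1 = 11110001 → 4-byte char #2 = F1 BF 8D B4.
Offset 7: leading byte 0x6D = 01101101 → 1-byte char #3 = 6D.
Offset 8: leading byte 0xF3 = 11110011 → 4-byte char #4 = F3 8D B0 96.
Offset 12: leading byte 0xF2 = 11110010 → 4-byte char #5 = F2 99 93 AD.
Offset 16: leading byte 0xE0 = 11100000 → 3-byte char #6 = E0 A6 8B.
Offset 19: leading byte 0xE4 = 11100100 → 3-byte char #7 = E4 80 B5.
Leading byte 0xE4 = 11100100 matches 1110xxxx → 3-byte sequence.
Byte 1: 0xE4 = 11100100, payload 0100 (4 bits).
Byte 2: 0x80 = 10000000 (10xxxxxx ✓), payload 000000.
Byte 3: 0xB5 = 10110101 (10xxxxxx ✓), payload 110101.
Concatenate: 0100000000110101 = 0x4035 (16 bits → U+4035).

U+4035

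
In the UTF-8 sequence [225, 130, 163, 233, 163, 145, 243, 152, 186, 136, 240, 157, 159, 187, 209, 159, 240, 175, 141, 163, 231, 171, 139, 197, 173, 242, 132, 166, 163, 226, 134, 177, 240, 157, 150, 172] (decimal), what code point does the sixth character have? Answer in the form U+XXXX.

U+2F363

Offset 0: leading byte 0xE1 = 11100001 → 3-byte char #1 = E1 82 A3.
Offset 3: leading byte 0xE9 = 11101001 → 3-byte char #2 = E9 A3 91.
Offset 6: leading byte 0xF3 = 11110011 → 4-byte char #3 = F3 98 BA 88.
Offset 10: leading byte 0xF0 = 11110000 → 4-byte char #4 = F0 9D 9F BB.
Offset 14: leading byte 0xD1 = 11010001 → 2-byte char #5 = D1 9F.
Offset 16: leading byte 0xF0 = 11110000 → 4-byte char #6 = F0 AF 8D A3.
Leading byte 0xF0 = 11110000 matches 11110xxx → 4-byte sequence.
Byte 1: 0xF0 = 11110000, payload 000 (3 bits).
Byte 2: 0xAF = 10101111 (10xxxxxx ✓), payload 101111.
Byte 3: 0x8D = 10001101 (10xxxxxx ✓), payload 001101.
Byte 4: 0xA3 = 10100011 (10xxxxxx ✓), payload 100011.
Concatenate: 000101111001101100011 = 0x2F363 (21 bits → U+2F363).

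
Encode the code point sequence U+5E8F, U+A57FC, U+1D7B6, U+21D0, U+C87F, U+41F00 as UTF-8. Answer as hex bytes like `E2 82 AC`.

U+5E8F: 3-byte form → E5 BA 8F.
U+A57FC: 4-byte form → F2 A5 9F BC.
U+1D7B6: 4-byte form → F0 9D 9E B6.
U+21D0: 3-byte form → E2 87 90.
U+C87F: 3-byte form → EC A1 BF.
U+41F00: 4-byte form → F1 81 BC 80.
Concatenated (21 bytes): E5 BA 8F F2 A5 9F BC F0 9D 9E B6 E2 87 90 EC A1 BF F1 81 BC 80.

E5 BA 8F F2 A5 9F BC F0 9D 9E B6 E2 87 90 EC A1 BF F1 81 BC 80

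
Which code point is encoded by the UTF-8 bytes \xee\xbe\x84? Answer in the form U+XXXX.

Leading byte 0xEE = 11101110 matches 1110xxxx → 3-byte sequence.
Byte 1: 0xEE = 11101110, payload 1110 (4 bits).
Byte 2: 0xBE = 10111110 (10xxxxxx ✓), payload 111110.
Byte 3: 0x84 = 10000100 (10xxxxxx ✓), payload 000100.
Concatenate: 1110111110000100 = 0xEF84 (16 bits → U+EF84).

U+EF84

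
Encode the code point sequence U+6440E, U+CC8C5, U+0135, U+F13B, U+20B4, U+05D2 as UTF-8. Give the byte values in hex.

U+6440E: 4-byte form → F1 A4 90 8E.
U+CC8C5: 4-byte form → F3 8C A3 85.
U+0135: 2-byte form → C4 B5.
U+F13B: 3-byte form → EF 84 BB.
U+20B4: 3-byte form → E2 82 B4.
U+05D2: 2-byte form → D7 92.
Concatenated (18 bytes): F1 A4 90 8E F3 8C A3 85 C4 B5 EF 84 BB E2 82 B4 D7 92.

F1 A4 90 8E F3 8C A3 85 C4 B5 EF 84 BB E2 82 B4 D7 92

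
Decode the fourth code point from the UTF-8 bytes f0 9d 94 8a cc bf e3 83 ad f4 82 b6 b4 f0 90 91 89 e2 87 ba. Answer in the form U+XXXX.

Offset 0: leading byte 0xF0 = 11110000 → 4-byte char #1 = F0 9D 94 8A.
Offset 4: leading byte 0xCC = 11001100 → 2-byte char #2 = CC BF.
Offset 6: leading byte 0xE3 = 11100011 → 3-byte char #3 = E3 83 AD.
Offset 9: leading byte 0xF4 = 11110100 → 4-byte char #4 = F4 82 B6 B4.
Leading byte 0xF4 = 11110100 matches 11110xxx → 4-byte sequence.
Byte 1: 0xF4 = 11110100, payload 100 (3 bits).
Byte 2: 0x82 = 10000010 (10xxxxxx ✓), payload 000010.
Byte 3: 0xB6 = 10110110 (10xxxxxx ✓), payload 110110.
Byte 4: 0xB4 = 10110100 (10xxxxxx ✓), payload 110100.
Concatenate: 100000010110110110100 = 0x102DB4 (21 bits → U+102DB4).

U+102DB4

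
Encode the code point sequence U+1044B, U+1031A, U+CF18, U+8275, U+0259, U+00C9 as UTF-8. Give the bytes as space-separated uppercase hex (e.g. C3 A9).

F0 90 91 8B F0 90 8C 9A EC BC 98 E8 89 B5 C9 99 C3 89

U+1044B: 4-byte form → F0 90 91 8B.
U+1031A: 4-byte form → F0 90 8C 9A.
U+CF18: 3-byte form → EC BC 98.
U+8275: 3-byte form → E8 89 B5.
U+0259: 2-byte form → C9 99.
U+00C9: 2-byte form → C3 89.
Concatenated (18 bytes): F0 90 91 8B F0 90 8C 9A EC BC 98 E8 89 B5 C9 99 C3 89.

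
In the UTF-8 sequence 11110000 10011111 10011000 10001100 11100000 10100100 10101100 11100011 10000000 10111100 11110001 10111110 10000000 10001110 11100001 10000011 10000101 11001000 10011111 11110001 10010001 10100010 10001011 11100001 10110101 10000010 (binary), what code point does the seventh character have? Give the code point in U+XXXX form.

Offset 0: leading byte 0xF0 = 11110000 → 4-byte char #1 = F0 9F 98 8C.
Offset 4: leading byte 0xE0 = 11100000 → 3-byte char #2 = E0 A4 AC.
Offset 7: leading byte 0xE3 = 11100011 → 3-byte char #3 = E3 80 BC.
Offset 10: leading byte 0xF1 = 11110001 → 4-byte char #4 = F1 BE 80 8E.
Offset 14: leading byte 0xE1 = 11100001 → 3-byte char #5 = E1 83 85.
Offset 17: leading byte 0xC8 = 11001000 → 2-byte char #6 = C8 9F.
Offset 19: leading byte 0xF1 = 11110001 → 4-byte char #7 = F1 91 A2 8B.
Leading byte 0xF1 = 11110001 matches 11110xxx → 4-byte sequence.
Byte 1: 0xF1 = 11110001, payload 001 (3 bits).
Byte 2: 0x91 = 10010001 (10xxxxxx ✓), payload 010001.
Byte 3: 0xA2 = 10100010 (10xxxxxx ✓), payload 100010.
Byte 4: 0x8B = 10001011 (10xxxxxx ✓), payload 001011.
Concatenate: 001010001100010001011 = 0x5188B (21 bits → U+5188B).

U+5188B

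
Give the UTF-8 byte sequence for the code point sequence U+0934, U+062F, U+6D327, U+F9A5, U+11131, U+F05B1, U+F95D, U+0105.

U+0934: 3-byte form → E0 A4 B4.
U+062F: 2-byte form → D8 AF.
U+6D327: 4-byte form → F1 AD 8C A7.
U+F9A5: 3-byte form → EF A6 A5.
U+11131: 4-byte form → F0 91 84 B1.
U+F05B1: 4-byte form → F3 B0 96 B1.
U+F95D: 3-byte form → EF A5 9D.
U+0105: 2-byte form → C4 85.
Concatenated (25 bytes): E0 A4 B4 D8 AF F1 AD 8C A7 EF A6 A5 F0 91 84 B1 F3 B0 96 B1 EF A5 9D C4 85.

E0 A4 B4 D8 AF F1 AD 8C A7 EF A6 A5 F0 91 84 B1 F3 B0 96 B1 EF A5 9D C4 85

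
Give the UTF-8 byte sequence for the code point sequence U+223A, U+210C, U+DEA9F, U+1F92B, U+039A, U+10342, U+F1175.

U+223A: 3-byte form → E2 88 BA.
U+210C: 3-byte form → E2 84 8C.
U+DEA9F: 4-byte form → F3 9E AA 9F.
U+1F92B: 4-byte form → F0 9F A4 AB.
U+039A: 2-byte form → CE 9A.
U+10342: 4-byte form → F0 90 8D 82.
U+F1175: 4-byte form → F3 B1 85 B5.
Concatenated (24 bytes): E2 88 BA E2 84 8C F3 9E AA 9F F0 9F A4 AB CE 9A F0 90 8D 82 F3 B1 85 B5.

E2 88 BA E2 84 8C F3 9E AA 9F F0 9F A4 AB CE 9A F0 90 8D 82 F3 B1 85 B5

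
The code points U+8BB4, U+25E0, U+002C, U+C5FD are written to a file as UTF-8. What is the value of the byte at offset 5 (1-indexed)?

1-indexed offset 5 is 0-indexed offset 4.
U+8BB4 → 3-byte form E8 AE B4 at offsets 0–2.
U+25E0 → 3-byte form E2 97 A0 at offsets 3–5.
Offset 4 falls in char 2's range; it's byte 2 of E2 97 A0 = 0x97.

0x97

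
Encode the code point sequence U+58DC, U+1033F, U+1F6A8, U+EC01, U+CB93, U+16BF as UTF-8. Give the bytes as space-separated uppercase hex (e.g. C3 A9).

E5 A3 9C F0 90 8C BF F0 9F 9A A8 EE B0 81 EC AE 93 E1 9A BF

U+58DC: 3-byte form → E5 A3 9C.
U+1033F: 4-byte form → F0 90 8C BF.
U+1F6A8: 4-byte form → F0 9F 9A A8.
U+EC01: 3-byte form → EE B0 81.
U+CB93: 3-byte form → EC AE 93.
U+16BF: 3-byte form → E1 9A BF.
Concatenated (20 bytes): E5 A3 9C F0 90 8C BF F0 9F 9A A8 EE B0 81 EC AE 93 E1 9A BF.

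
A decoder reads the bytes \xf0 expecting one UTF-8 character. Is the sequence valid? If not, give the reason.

invalid (sequence truncated)

Leading byte 0xF0 = 11110000 → 4-byte form, but only 1 byte is present.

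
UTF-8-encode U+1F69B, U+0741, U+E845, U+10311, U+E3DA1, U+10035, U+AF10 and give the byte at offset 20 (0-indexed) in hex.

0xB5

U+1F69B → 4-byte form F0 9F 9A 9B at offsets 0–3.
U+0741 → 2-byte form DD 81 at offsets 4–5.
U+E845 → 3-byte form EE A1 85 at offsets 6–8.
U+10311 → 4-byte form F0 90 8C 91 at offsets 9–12.
U+E3DA1 → 4-byte form F3 A3 B6 A1 at offsets 13–16.
U+10035 → 4-byte form F0 90 80 B5 at offsets 17–20.
Offset 20 falls in char 6's range; it's byte 4 of F0 90 80 B5 = 0xB5.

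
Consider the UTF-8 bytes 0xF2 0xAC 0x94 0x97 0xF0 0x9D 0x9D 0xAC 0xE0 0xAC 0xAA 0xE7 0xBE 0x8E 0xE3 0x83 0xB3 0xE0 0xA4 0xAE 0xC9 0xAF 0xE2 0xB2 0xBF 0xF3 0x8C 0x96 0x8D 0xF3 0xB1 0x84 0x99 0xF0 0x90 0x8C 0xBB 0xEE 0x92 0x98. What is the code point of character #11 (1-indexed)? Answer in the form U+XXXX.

U+1033B

Offset 0: leading byte 0xF2 = 11110010 → 4-byte char #1 = F2 AC 94 97.
Offset 4: leading byte 0xF0 = 11110000 → 4-byte char #2 = F0 9D 9D AC.
Offset 8: leading byte 0xE0 = 11100000 → 3-byte char #3 = E0 AC AA.
Offset 11: leading byte 0xE7 = 11100111 → 3-byte char #4 = E7 BE 8E.
Offset 14: leading byte 0xE3 = 11100011 → 3-byte char #5 = E3 83 B3.
Offset 17: leading byte 0xE0 = 11100000 → 3-byte char #6 = E0 A4 AE.
Offset 20: leading byte 0xC9 = 11001001 → 2-byte char #7 = C9 AF.
Offset 22: leading byte 0xE2 = 11100010 → 3-byte char #8 = E2 B2 BF.
Offset 25: leading byte 0xF3 = 11110011 → 4-byte char #9 = F3 8C 96 8D.
Offset 29: leading byte 0xF3 = 11110011 → 4-byte char #10 = F3 B1 84 99.
Offset 33: leading byte 0xF0 = 11110000 → 4-byte char #11 = F0 90 8C BB.
Leading byte 0xF0 = 11110000 matches 11110xxx → 4-byte sequence.
Byte 1: 0xF0 = 11110000, payload 000 (3 bits).
Byte 2: 0x90 = 10010000 (10xxxxxx ✓), payload 010000.
Byte 3: 0x8C = 10001100 (10xxxxxx ✓), payload 001100.
Byte 4: 0xBB = 10111011 (10xxxxxx ✓), payload 111011.
Concatenate: 000010000001100111011 = 0x1033B (21 bits → U+1033B).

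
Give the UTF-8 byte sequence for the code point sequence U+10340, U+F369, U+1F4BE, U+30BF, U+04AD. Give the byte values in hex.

F0 90 8D 80 EF 8D A9 F0 9F 92 BE E3 82 BF D2 AD

U+10340: 4-byte form → F0 90 8D 80.
U+F369: 3-byte form → EF 8D A9.
U+1F4BE: 4-byte form → F0 9F 92 BE.
U+30BF: 3-byte form → E3 82 BF.
U+04AD: 2-byte form → D2 AD.
Concatenated (16 bytes): F0 90 8D 80 EF 8D A9 F0 9F 92 BE E3 82 BF D2 AD.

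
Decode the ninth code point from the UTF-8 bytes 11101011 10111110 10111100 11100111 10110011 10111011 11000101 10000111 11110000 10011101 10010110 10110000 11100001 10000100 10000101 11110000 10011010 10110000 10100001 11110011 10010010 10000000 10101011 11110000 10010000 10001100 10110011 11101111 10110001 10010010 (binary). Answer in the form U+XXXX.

U+FC52

Offset 0: leading byte 0xEB = 11101011 → 3-byte char #1 = EB BE BC.
Offset 3: leading byte 0xE7 = 11100111 → 3-byte char #2 = E7 B3 BB.
Offset 6: leading byte 0xC5 = 11000101 → 2-byte char #3 = C5 87.
Offset 8: leading byte 0xF0 = 11110000 → 4-byte char #4 = F0 9D 96 B0.
Offset 12: leading byte 0xE1 = 11100001 → 3-byte char #5 = E1 84 85.
Offset 15: leading byte 0xF0 = 11110000 → 4-byte char #6 = F0 9A B0 A1.
Offset 19: leading byte 0xF3 = 11110011 → 4-byte char #7 = F3 92 80 AB.
Offset 23: leading byte 0xF0 = 11110000 → 4-byte char #8 = F0 90 8C B3.
Offset 27: leading byte 0xEF = 11101111 → 3-byte char #9 = EF B1 92.
Leading byte 0xEF = 11101111 matches 1110xxxx → 3-byte sequence.
Byte 1: 0xEF = 11101111, payload 1111 (4 bits).
Byte 2: 0xB1 = 10110001 (10xxxxxx ✓), payload 110001.
Byte 3: 0x92 = 10010010 (10xxxxxx ✓), payload 010010.
Concatenate: 1111110001010010 = 0xFC52 (16 bits → U+FC52).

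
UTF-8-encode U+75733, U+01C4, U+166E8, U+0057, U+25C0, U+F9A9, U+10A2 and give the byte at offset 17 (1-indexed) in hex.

1-indexed offset 17 is 0-indexed offset 16.
U+75733 → 4-byte form F1 B5 9C B3 at offsets 0–3.
U+01C4 → 2-byte form C7 84 at offsets 4–5.
U+166E8 → 4-byte form F0 96 9B A8 at offsets 6–9.
U+0057 → 1-byte form 57 at offsets 10–10.
U+25C0 → 3-byte form E2 97 80 at offsets 11–13.
U+F9A9 → 3-byte form EF A6 A9 at offsets 14–16.
Offset 16 falls in char 6's range; it's byte 3 of EF A6 A9 = 0xA9.

0xA9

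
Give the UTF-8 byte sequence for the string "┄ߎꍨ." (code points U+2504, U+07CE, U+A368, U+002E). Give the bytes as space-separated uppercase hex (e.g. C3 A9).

U+2504: 3-byte form → E2 94 84.
U+07CE: 2-byte form → DF 8E.
U+A368: 3-byte form → EA 8D A8.
U+002E: 1-byte form → 2E.
Concatenated (9 bytes): E2 94 84 DF 8E EA 8D A8 2E.

E2 94 84 DF 8E EA 8D A8 2E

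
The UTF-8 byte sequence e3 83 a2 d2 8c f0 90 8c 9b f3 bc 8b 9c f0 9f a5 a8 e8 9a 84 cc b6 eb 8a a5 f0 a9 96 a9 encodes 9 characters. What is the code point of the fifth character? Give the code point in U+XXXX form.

Offset 0: leading byte 0xE3 = 11100011 → 3-byte char #1 = E3 83 A2.
Offset 3: leading byte 0xD2 = 11010010 → 2-byte char #2 = D2 8C.
Offset 5: leading byte 0xF0 = 11110000 → 4-byte char #3 = F0 90 8C 9B.
Offset 9: leading byte 0xF3 = 11110011 → 4-byte char #4 = F3 BC 8B 9C.
Offset 13: leading byte 0xF0 = 11110000 → 4-byte char #5 = F0 9F A5 A8.
Leading byte 0xF0 = 11110000 matches 11110xxx → 4-byte sequence.
Byte 1: 0xF0 = 11110000, payload 000 (3 bits).
Byte 2: 0x9F = 10011111 (10xxxxxx ✓), payload 011111.
Byte 3: 0xA5 = 10100101 (10xxxxxx ✓), payload 100101.
Byte 4: 0xA8 = 10101000 (10xxxxxx ✓), payload 101000.
Concatenate: 000011111100101101000 = 0x1F968 (21 bits → U+1F968).

U+1F968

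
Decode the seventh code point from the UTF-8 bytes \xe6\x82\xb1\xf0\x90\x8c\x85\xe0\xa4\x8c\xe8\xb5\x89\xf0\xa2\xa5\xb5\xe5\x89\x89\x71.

Offset 0: leading byte 0xE6 = 11100110 → 3-byte char #1 = E6 82 B1.
Offset 3: leading byte 0xF0 = 11110000 → 4-byte char #2 = F0 90 8C 85.
Offset 7: leading byte 0xE0 = 11100000 → 3-byte char #3 = E0 A4 8C.
Offset 10: leading byte 0xE8 = 11101000 → 3-byte char #4 = E8 B5 89.
Offset 13: leading byte 0xF0 = 11110000 → 4-byte char #5 = F0 A2 A5 B5.
Offset 17: leading byte 0xE5 = 11100101 → 3-byte char #6 = E5 89 89.
Offset 20: leading byte 0x71 = 01110001 → 1-byte char #7 = 71.
Leading byte 0x71 = 01110001 matches 0xxxxxxx → 1-byte sequence.
Byte 1: 0x71 = 01110001, payload 1110001 (7 bits).
Concatenate: 1110001 = 0x71 (7 bits → U+0071).

U+0071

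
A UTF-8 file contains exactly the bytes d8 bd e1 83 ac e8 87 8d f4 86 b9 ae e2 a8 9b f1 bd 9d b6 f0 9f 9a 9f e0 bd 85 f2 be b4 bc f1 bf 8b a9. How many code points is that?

10

Byte at offset 0: 0xD8 = 11011000 → 2-byte char (#1). Advance 2.
Byte at offset 2: 0xE1 = 11100001 → 3-byte char (#2). Advance 3.
Byte at offset 5: 0xE8 = 11101000 → 3-byte char (#3). Advance 3.
Byte at offset 8: 0xF4 = 11110100 → 4-byte char (#4). Advance 4.
Byte at offset 12: 0xE2 = 11100010 → 3-byte char (#5). Advance 3.
Byte at offset 15: 0xF1 = 11110001 → 4-byte char (#6). Advance 4.
Byte at offset 19: 0xF0 = 11110000 → 4-byte char (#7). Advance 4.
Byte at offset 23: 0xE0 = 11100000 → 3-byte char (#8). Advance 3.
Byte at offset 26: 0xF2 = 11110010 → 4-byte char (#9). Advance 4.
Byte at offset 30: 0xF1 = 11110001 → 4-byte char (#10). Advance 4.
Reached end at offset 34 after 10 code points.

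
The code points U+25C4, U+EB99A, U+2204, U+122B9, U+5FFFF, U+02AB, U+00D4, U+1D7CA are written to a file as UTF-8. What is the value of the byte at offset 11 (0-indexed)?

U+25C4 → 3-byte form E2 97 84 at offsets 0–2.
U+EB99A → 4-byte form F3 AB A6 9A at offsets 3–6.
U+2204 → 3-byte form E2 88 84 at offsets 7–9.
U+122B9 → 4-byte form F0 92 8A B9 at offsets 10–13.
Offset 11 falls in char 4's range; it's byte 2 of F0 92 8A B9 = 0x92.

0x92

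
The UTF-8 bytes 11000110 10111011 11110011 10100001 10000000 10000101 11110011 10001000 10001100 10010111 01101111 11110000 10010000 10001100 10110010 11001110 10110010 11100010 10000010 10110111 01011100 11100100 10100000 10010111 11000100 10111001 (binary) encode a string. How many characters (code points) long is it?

10

Byte at offset 0: 0xC6 = 11000110 → 2-byte char (#1). Advance 2.
Byte at offset 2: 0xF3 = 11110011 → 4-byte char (#2). Advance 4.
Byte at offset 6: 0xF3 = 11110011 → 4-byte char (#3). Advance 4.
Byte at offset 10: 0x6F = 01101111 → 1-byte char (#4). Advance 1.
Byte at offset 11: 0xF0 = 11110000 → 4-byte char (#5). Advance 4.
Byte at offset 15: 0xCE = 11001110 → 2-byte char (#6). Advance 2.
Byte at offset 17: 0xE2 = 11100010 → 3-byte char (#7). Advance 3.
Byte at offset 20: 0x5C = 01011100 → 1-byte char (#8). Advance 1.
Byte at offset 21: 0xE4 = 11100100 → 3-byte char (#9). Advance 3.
Byte at offset 24: 0xC4 = 11000100 → 2-byte char (#10). Advance 2.
Reached end at offset 26 after 10 code points.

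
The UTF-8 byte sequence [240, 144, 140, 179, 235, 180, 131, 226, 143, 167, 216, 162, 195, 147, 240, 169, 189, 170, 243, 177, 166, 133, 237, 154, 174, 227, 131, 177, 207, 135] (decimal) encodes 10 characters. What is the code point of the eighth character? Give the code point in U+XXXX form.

Offset 0: leading byte 0xF0 = 11110000 → 4-byte char #1 = F0 90 8C B3.
Offset 4: leading byte 0xEB = 11101011 → 3-byte char #2 = EB B4 83.
Offset 7: leading byte 0xE2 = 11100010 → 3-byte char #3 = E2 8F A7.
Offset 10: leading byte 0xD8 = 11011000 → 2-byte char #4 = D8 A2.
Offset 12: leading byte 0xC3 = 11000011 → 2-byte char #5 = C3 93.
Offset 14: leading byte 0xF0 = 11110000 → 4-byte char #6 = F0 A9 BD AA.
Offset 18: leading byte 0xF3 = 11110011 → 4-byte char #7 = F3 B1 A6 85.
Offset 22: leading byte 0xED = 11101101 → 3-byte char #8 = ED 9A AE.
Leading byte 0xED = 11101101 matches 1110xxxx → 3-byte sequence.
Byte 1: 0xED = 11101101, payload 1101 (4 bits).
Byte 2: 0x9A = 10011010 (10xxxxxx ✓), payload 011010.
Byte 3: 0xAE = 10101110 (10xxxxxx ✓), payload 101110.
Concatenate: 1101011010101110 = 0xD6AE (16 bits → U+D6AE).

U+D6AE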